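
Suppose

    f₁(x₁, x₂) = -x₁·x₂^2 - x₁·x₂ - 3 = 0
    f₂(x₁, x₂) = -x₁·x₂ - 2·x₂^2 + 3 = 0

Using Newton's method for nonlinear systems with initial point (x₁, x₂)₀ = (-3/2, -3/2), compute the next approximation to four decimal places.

(-24.0000, 3.5000)

At (-3/2, -3/2): F = (-1.8750, -3.7500).
Jacobian J = [[-x₂^2 - x₂, -2·x₁·x₂ - x₁], [-x₂, -x₁ - 4·x₂]].
At the point, J = [[-0.7500, -3.0000], [1.5000, 7.5000]] (det J = -1.1250).
Solving J·Δ = −F gives Δ = (-22.5000, 5.0000).
Then the next iterate is (x₁, x₂)₁ = (-24.0000, 3.5000).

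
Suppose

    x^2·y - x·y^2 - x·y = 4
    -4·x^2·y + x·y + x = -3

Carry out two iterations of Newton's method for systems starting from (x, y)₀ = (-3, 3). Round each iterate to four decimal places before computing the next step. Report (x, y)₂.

(-1.1149, 1.7800)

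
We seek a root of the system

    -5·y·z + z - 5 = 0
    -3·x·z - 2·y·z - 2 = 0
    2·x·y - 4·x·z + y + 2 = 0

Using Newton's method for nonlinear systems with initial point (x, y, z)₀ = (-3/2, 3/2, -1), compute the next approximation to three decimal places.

(-0.835, 1.868, -0.486)

At (-3/2, 3/2, -1): F = (1.500, -3.500, -7.000).
Jacobian J = [[0, -5·z, -5·y + 1], [-3·z, -2·z, -3·x - 2·y], [2·y - 4·z, 2·x + 1, -4·x]].
At the point, J = [[0.000, 5.000, -6.500], [3.000, 2.000, 1.500], [7.000, -2.000, 6.000]] (det J = 92.500).
Solving J·Δ = −F gives Δ = (0.665, 0.368, 0.514).
Then the next iterate is (x, y, z)₁ = (-0.835, 1.868, -0.486).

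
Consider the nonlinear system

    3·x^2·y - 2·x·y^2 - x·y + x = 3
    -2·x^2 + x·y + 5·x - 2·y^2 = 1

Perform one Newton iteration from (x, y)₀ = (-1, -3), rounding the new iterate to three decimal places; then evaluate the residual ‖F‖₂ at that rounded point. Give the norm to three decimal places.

At (-1, -3): F = (2.000, -23.000).
Jacobian J = [[6·x·y - 2·y^2 - y + 1, 3·x^2 - 4·x·y - x], [-4·x + y + 5, x - 4·y]].
At the point, J = [[4.000, -8.000], [6.000, 11.000]] (det J = 92.000).
Solving J·Δ = −F gives Δ = (1.761, 1.130).
Then the next iterate is (x, y)₁ = (0.761, -1.870).
Re-evaluating at (0.761, -1.870): F = (-9.38708, -6.77011), so ‖F‖₂ = 11.574.

11.574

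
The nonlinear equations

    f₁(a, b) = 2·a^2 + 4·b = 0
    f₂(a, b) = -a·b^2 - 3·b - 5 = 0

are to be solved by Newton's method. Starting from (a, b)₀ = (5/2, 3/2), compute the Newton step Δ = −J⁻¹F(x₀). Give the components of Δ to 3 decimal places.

(-1.393, -1.142)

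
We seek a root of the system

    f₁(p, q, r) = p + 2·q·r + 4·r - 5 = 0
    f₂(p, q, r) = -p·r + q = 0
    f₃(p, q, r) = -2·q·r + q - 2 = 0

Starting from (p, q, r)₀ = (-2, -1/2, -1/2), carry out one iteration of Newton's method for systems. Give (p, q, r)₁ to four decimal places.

At (-2, -1/2, -1/2): F = (-8.5000, -1.5000, -3.0000).
Jacobian J = [[1, 2·r, 2·q + 4], [-r, 1, -p], [0, -2·r + 1, -2·q]].
At the point, J = [[1.0000, -1.0000, 3.0000], [0.5000, 1.0000, 2.0000], [0.0000, 2.0000, 1.0000]] (det J = 0.5000).
Solving J·Δ = −F gives Δ = (-60.0000, -8.5000, 20.0000).
Then the next iterate is (p, q, r)₁ = (-62.0000, -9.0000, 19.5000).

(-62.0000, -9.0000, 19.5000)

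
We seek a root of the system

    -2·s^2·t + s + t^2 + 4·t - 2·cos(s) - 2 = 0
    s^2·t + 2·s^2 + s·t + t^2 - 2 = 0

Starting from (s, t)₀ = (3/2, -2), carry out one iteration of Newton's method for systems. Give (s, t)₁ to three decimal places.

At (3/2, -2): F = (4.35853, -1.000).
Jacobian J = [[-4·s·t + 2·sin(s) + 1, -2·s^2 + 2·t + 4], [2·s·t + 4·s + t, s^2 + s + 2·t]].
At the point, J = [[14.99499, -4.500], [-2.000, -0.250]] (det J = -12.74875).
Solving J·Δ = −F gives Δ = (-0.438, -0.492).
Then the next iterate is (s, t)₁ = (1.062, -2.492).

(1.062, -2.492)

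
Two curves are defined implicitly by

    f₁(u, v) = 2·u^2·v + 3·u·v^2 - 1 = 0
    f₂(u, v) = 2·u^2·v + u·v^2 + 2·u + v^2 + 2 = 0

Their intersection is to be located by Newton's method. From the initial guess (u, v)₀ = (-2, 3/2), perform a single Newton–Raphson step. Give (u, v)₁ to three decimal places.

(-1.373, 0.921)

At (-2, 3/2): F = (-2.500, 7.750).
Jacobian J = [[4·u·v + 3·v^2, 2·u^2 + 6·u·v], [4·u·v + v^2 + 2, 2·u^2 + 2·u·v + 2·v]].
At the point, J = [[-5.250, -10.000], [-7.750, 5.000]] (det J = -103.750).
Solving J·Δ = −F gives Δ = (0.627, -0.579).
Then the next iterate is (u, v)₁ = (-1.373, 0.921).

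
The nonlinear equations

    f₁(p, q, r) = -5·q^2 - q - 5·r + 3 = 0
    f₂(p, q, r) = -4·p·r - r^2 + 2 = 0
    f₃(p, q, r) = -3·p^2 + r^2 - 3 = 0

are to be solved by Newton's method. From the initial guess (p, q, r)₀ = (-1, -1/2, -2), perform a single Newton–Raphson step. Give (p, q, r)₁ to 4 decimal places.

(-0.3000, -2.8750, -1.4500)

At (-1, -1/2, -2): F = (12.2500, -10.0000, -2.0000).
Jacobian J = [[0, -10·q - 1, -5], [-4·r, 0, -4·p - 2·r], [-6·p, 0, 2·r]].
At the point, J = [[0.0000, 4.0000, -5.0000], [8.0000, 0.0000, 8.0000], [6.0000, 0.0000, -4.0000]] (det J = 320.0000).
Solving J·Δ = −F gives Δ = (0.7000, -2.3750, 0.5500).
Then the next iterate is (p, q, r)₁ = (-0.3000, -2.8750, -1.4500).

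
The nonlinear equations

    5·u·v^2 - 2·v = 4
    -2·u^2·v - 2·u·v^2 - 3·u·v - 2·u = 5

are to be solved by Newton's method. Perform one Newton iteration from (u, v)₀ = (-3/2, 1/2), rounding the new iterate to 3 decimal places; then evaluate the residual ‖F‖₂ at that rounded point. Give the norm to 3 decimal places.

106.925

At (-3/2, 1/2): F = (-6.875, -1.250).
Jacobian J = [[5·v^2, 10·u·v - 2], [-4·u·v - 2·v^2 - 3·v - 2, -2·u^2 - 4·u·v - 3·u]].
At the point, J = [[1.250, -9.500], [-1.000, 3.000]] (det J = -5.750).
Solving J·Δ = −F gives Δ = (-5.652, -1.467).
Then the next iterate is (u, v)₁ = (-7.152, -0.967).
Re-evaluating at (-7.152, -0.967): F = (-35.50478, 100.85780), so ‖F‖₂ = 106.925.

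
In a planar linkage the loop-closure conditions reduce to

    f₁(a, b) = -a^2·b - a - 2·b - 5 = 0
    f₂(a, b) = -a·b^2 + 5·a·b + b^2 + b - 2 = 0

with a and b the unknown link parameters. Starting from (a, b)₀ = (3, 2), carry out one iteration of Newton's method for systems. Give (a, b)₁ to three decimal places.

(3.053, -0.789)

At (3, 2): F = (-30.000, 22.000).
Jacobian J = [[-2·a·b - 1, -a^2 - 2], [-b^2 + 5·b, -2·a·b + 5·a + 2·b + 1]].
At the point, J = [[-13.000, -11.000], [6.000, 8.000]] (det J = -38.000).
Solving J·Δ = −F gives Δ = (0.053, -2.789).
Then the next iterate is (a, b)₁ = (3.053, -0.789).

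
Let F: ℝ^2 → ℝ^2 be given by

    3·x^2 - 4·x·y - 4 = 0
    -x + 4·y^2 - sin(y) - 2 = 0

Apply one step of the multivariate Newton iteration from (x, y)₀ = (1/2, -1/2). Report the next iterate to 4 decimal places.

(0.8385, -0.7786)

At (1/2, -1/2): F = (-2.2500, -1.020574).
Jacobian J = [[6·x - 4·y, -4·x], [-1, 8·y - cos(y)]].
At the point, J = [[5.0000, -2.0000], [-1.0000, -4.877583]] (det J = -26.387913).
Solving J·Δ = −F gives Δ = (0.3385, -0.2786).
Then the next iterate is (x, y)₁ = (0.8385, -0.7786).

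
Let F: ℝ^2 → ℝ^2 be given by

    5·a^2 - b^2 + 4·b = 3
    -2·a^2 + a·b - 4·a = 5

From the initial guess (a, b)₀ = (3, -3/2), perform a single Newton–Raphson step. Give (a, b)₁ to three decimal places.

(1.222, 1.297)

At (3, -3/2): F = (33.750, -39.500).
Jacobian J = [[10·a, -2·b + 4], [-4·a + b - 4, a]].
At the point, J = [[30.000, 7.000], [-17.500, 3.000]] (det J = 212.500).
Solving J·Δ = −F gives Δ = (-1.778, 2.797).
Then the next iterate is (a, b)₁ = (1.222, 1.297).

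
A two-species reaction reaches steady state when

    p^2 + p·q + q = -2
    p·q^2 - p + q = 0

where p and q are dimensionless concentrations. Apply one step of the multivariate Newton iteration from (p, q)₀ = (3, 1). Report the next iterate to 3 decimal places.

At (3, 1): F = (15.000, 1.000).
Jacobian J = [[2·p + q, p + 1], [q^2 - 1, 2·p·q + 1]].
At the point, J = [[7.000, 4.000], [0.000, 7.000]] (det J = 49.000).
Solving J·Δ = −F gives Δ = (-2.061, -0.143).
Then the next iterate is (p, q)₁ = (0.939, 0.857).

(0.939, 0.857)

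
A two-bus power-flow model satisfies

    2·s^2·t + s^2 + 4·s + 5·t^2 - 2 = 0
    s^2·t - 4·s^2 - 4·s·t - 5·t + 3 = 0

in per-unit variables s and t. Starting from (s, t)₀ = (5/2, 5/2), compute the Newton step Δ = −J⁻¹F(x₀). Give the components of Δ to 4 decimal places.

At (5/2, 5/2): F = (76.7500, -43.8750).
Jacobian J = [[4·s·t + 2·s + 4, 2·s^2 + 10·t], [2·s·t - 8·s - 4·t, s^2 - 4·s - 5]].
At the point, J = [[34.0000, 37.5000], [-17.5000, -8.7500]] (det J = 358.7500).
Solving J·Δ = −F gives Δ = (-2.7143, 0.4143).

(-2.7143, 0.4143)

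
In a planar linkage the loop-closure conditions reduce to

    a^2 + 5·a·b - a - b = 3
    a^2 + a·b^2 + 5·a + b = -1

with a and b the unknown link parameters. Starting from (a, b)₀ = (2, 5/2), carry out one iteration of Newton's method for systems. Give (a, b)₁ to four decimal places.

At (2, 5/2): F = (21.5000, 30.0000).
Jacobian J = [[2·a + 5·b - 1, 5·a - 1], [2·a + b^2 + 5, 2·a·b + 1]].
At the point, J = [[15.5000, 9.0000], [15.2500, 11.0000]] (det J = 33.2500).
Solving J·Δ = −F gives Δ = (1.0075, -4.1241).
Then the next iterate is (a, b)₁ = (3.0075, -1.6241).

(3.0075, -1.6241)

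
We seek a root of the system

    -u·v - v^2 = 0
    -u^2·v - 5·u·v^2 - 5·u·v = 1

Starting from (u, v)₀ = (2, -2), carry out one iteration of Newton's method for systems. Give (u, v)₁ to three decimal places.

(1.536, -1.536)

At (2, -2): F = (0.000, -13.000).
Jacobian J = [[-v, -u - 2·v], [-2·u·v - 5·v^2 - 5·v, -u^2 - 10·u·v - 5·u]].
At the point, J = [[2.000, 2.000], [-2.000, 26.000]] (det J = 56.000).
Solving J·Δ = −F gives Δ = (-0.464, 0.464).
Then the next iterate is (u, v)₁ = (1.536, -1.536).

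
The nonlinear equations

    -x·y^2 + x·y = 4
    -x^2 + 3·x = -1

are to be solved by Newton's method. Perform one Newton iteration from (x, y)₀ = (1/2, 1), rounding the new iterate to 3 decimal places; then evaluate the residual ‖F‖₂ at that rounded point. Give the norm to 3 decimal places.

31.026

At (1/2, 1): F = (-4.000, 2.250).
Jacobian J = [[-y^2 + y, -2·x·y + x], [-2·x + 3, 0]].
At the point, J = [[0.000, -0.500], [2.000, 0.000]] (det J = 1.000).
Solving J·Δ = −F gives Δ = (-1.125, -8.000).
Then the next iterate is (x, y)₁ = (-0.625, -7.000).
Re-evaluating at (-0.625, -7.000): F = (31.000, -1.26562), so ‖F‖₂ = 31.026.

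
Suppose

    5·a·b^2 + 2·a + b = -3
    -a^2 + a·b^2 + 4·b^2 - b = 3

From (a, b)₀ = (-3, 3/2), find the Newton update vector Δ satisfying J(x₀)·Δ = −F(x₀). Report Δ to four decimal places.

At (-3, 3/2): F = (-35.2500, -11.2500).
Jacobian J = [[5·b^2 + 2, 10·a·b + 1], [-2·a + b^2, 2·a·b + 8·b - 1]].
At the point, J = [[13.2500, -44.0000], [8.2500, 2.0000]] (det J = 389.5000).
Solving J·Δ = −F gives Δ = (1.4519, -0.3639).

(1.4519, -0.3639)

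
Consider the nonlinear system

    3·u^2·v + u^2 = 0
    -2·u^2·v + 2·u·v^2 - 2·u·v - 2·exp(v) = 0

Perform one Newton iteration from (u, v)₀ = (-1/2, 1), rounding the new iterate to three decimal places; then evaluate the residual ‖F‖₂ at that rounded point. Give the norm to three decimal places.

2.328

At (-1/2, 1): F = (1.000, -5.93656).
Jacobian J = [[6·u·v + 2·u, 3·u^2], [-4·u·v + 2·v^2 - 2·v, -2·u^2 + 4·u·v - 2·u - 2·exp(v)]].
At the point, J = [[-4.000, 0.750], [2.000, -6.93656]] (det J = 26.24625).
Solving J·Δ = −F gives Δ = (0.095, -0.829).
Then the next iterate is (u, v)₁ = (-0.405, 0.171).
Re-evaluating at (-0.405, 0.171): F = (0.24817, -2.31425), so ‖F‖₂ = 2.328.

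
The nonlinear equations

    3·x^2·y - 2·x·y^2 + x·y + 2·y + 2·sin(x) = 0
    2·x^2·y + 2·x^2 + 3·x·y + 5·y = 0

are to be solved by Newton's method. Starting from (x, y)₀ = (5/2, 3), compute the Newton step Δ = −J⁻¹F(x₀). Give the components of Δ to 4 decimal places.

(-1.1908, -1.1660)

At (5/2, 3): F = (25.946944, 87.5000).
Jacobian J = [[6·x·y - 2·y^2 + y + 2·cos(x), 3·x^2 - 4·x·y + x + 2], [4·x·y + 4·x + 3·y, 2·x^2 + 3·x + 5]].
At the point, J = [[28.397713, -6.7500], [49.0000, 25.0000]] (det J = 1040.692819).
Solving J·Δ = −F gives Δ = (-1.1908, -1.1660).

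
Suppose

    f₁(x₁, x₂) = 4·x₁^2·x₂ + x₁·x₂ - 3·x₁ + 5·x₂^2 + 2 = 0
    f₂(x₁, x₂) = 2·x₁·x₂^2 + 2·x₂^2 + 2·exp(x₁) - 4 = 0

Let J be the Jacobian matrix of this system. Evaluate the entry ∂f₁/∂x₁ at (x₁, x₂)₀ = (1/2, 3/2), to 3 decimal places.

∂f₁/∂x₁ = 8·x₁·x₂ + x₂ - 3.
At (1/2, 3/2) this is 4.500.

4.500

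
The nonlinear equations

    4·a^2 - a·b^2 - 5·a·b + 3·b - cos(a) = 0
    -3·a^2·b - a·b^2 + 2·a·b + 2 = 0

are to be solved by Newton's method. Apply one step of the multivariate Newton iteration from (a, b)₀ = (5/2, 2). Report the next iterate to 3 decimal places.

(1.669, 1.555)

At (5/2, 2): F = (-3.19886, -35.500).
Jacobian J = [[8·a - b^2 - 5·b + sin(a), -2·a·b - 5·a + 3], [-6·a·b - b^2 + 2·b, -3·a^2 - 2·a·b + 2·a]].
At the point, J = [[6.59847, -19.500], [-30.000, -23.750]] (det J = -741.71371).
Solving J·Δ = −F gives Δ = (-0.831, -0.445).
Then the next iterate is (a, b)₁ = (1.669, 1.555).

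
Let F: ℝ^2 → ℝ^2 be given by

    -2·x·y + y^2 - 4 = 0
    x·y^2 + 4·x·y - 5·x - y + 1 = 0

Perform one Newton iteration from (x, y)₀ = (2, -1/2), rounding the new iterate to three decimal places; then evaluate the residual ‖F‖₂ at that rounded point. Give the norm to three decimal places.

At (2, -1/2): F = (-1.750, -12.000).
Jacobian J = [[-2·y, -2·x + 2·y], [y^2 + 4·y - 5, 2·x·y + 4·x - 1]].
At the point, J = [[1.000, -5.000], [-6.750, 5.000]] (det J = -28.750).
Solving J·Δ = −F gives Δ = (-2.391, -0.828).
Then the next iterate is (x, y)₁ = (-0.391, -1.328).
Re-evaluating at (-0.391, -1.328): F = (-3.27491, 5.67043), so ‖F‖₂ = 6.548.

6.548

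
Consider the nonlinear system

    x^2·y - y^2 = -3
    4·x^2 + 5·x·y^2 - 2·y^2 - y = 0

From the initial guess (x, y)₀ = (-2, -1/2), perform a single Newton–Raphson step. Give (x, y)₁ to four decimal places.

(-1.3812, -0.8975)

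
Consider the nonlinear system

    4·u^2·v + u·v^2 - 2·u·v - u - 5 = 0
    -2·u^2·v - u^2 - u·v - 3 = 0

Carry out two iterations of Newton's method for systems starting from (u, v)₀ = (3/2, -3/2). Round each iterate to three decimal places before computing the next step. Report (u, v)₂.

(0.403, -3.527)

At (3/2, -3/2): F = (-12.125, 3.750).
Jacobian J = [[8·u·v + v^2 - 2·v - 1, 4·u^2 + 2·u·v - 2·u], [-4·u·v - 2·u - v, -2·u^2 - u]].
At the point, J = [[-13.750, 1.500], [7.500, -6.000]] (det J = 71.250).
Solving J·Δ = −F gives Δ = (-0.942, -0.553).
Then the next iterate is (u, v)₁ = (0.558, -2.053).
Round to (0.558, -2.053) and repeat: F = (-3.47191, -0.88733), J = [[-1.84378, -2.16169], [5.51930, -1.18073]].
Δ = (-0.155, -1.474), so (u, v)₂ = (0.403, -3.527).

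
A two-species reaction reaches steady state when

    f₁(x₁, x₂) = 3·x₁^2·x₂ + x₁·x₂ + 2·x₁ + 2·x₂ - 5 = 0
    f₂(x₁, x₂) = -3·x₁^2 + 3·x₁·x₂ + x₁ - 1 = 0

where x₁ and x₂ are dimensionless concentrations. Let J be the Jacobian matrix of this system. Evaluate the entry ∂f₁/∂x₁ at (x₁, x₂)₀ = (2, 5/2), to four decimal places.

∂f₁/∂x₁ = 6·x₁·x₂ + x₂ + 2.
At (2, 5/2) this is 34.5000.

34.5000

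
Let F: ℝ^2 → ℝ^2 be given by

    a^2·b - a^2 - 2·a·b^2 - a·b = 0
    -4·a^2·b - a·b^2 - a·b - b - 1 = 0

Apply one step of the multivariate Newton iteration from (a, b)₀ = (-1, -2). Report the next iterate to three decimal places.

(-0.611, -1.500)

At (-1, -2): F = (3.000, 11.000).
Jacobian J = [[2·a·b - 2·a - 2·b^2 - b, a^2 - 4·a·b - a], [-8·a·b - b^2 - b, -4·a^2 - 2·a·b - a - 1]].
At the point, J = [[0.000, -6.000], [-18.000, -8.000]] (det J = -108.000).
Solving J·Δ = −F gives Δ = (0.389, 0.500).
Then the next iterate is (a, b)₁ = (-0.611, -1.500).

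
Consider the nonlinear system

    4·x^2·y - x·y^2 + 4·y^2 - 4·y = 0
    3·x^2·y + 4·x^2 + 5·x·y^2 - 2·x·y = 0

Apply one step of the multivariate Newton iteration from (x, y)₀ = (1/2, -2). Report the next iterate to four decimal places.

(0.5191, -0.8370)

At (1/2, -2): F = (20.0000, 11.5000).
Jacobian J = [[8·x·y - y^2, 4·x^2 - 2·x·y + 8·y - 4], [6·x·y + 8·x + 5·y^2 - 2·y, 3·x^2 + 10·x·y - 2·x]].
At the point, J = [[-12.0000, -17.0000], [22.0000, -10.2500]] (det J = 497.0000).
Solving J·Δ = −F gives Δ = (0.0191, 1.1630).
Then the next iterate is (x, y)₁ = (0.5191, -0.8370).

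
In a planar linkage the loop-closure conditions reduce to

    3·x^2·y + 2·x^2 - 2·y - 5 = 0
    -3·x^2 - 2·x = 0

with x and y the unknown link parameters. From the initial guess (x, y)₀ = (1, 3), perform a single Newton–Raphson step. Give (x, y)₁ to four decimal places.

(0.3750, 16.7500)

At (1, 3): F = (0.0000, -5.0000).
Jacobian J = [[6·x·y + 4·x, 3·x^2 - 2], [-6·x - 2, 0]].
At the point, J = [[22.0000, 1.0000], [-8.0000, 0.0000]] (det J = 8.0000).
Solving J·Δ = −F gives Δ = (-0.6250, 13.7500).
Then the next iterate is (x, y)₁ = (0.3750, 16.7500).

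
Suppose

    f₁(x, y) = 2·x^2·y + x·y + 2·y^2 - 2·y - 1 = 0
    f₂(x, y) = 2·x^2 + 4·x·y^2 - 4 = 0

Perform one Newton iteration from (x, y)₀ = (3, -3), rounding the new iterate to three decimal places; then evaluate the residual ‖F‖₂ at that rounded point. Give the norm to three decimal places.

37.416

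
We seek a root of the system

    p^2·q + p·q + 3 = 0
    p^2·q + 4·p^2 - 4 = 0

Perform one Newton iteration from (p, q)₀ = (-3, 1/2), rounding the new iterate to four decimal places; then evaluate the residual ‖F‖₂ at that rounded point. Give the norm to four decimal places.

At (-3, 1/2): F = (6.0000, 36.5000).
Jacobian J = [[2·p·q + q, p^2 + p], [2·p·q + 8·p, p^2]].
At the point, J = [[-2.5000, 6.0000], [-27.0000, 9.0000]] (det J = 139.5000).
Solving J·Δ = −F gives Δ = (1.1828, -0.5072).
Then the next iterate is (p, q)₁ = (-1.8172, -0.0072).
Re-evaluating at (-1.8172, -0.0072): F = (2.989308, 9.185087), so ‖F‖₂ = 9.6593.

9.6593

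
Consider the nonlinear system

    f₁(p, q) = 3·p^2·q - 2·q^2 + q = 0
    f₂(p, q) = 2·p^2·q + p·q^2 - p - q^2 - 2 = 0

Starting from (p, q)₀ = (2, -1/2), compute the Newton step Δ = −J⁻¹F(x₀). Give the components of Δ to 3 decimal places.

(-2.299, -0.453)

At (2, -1/2): F = (-7.000, -7.750).
Jacobian J = [[6·p·q, 3·p^2 - 4·q + 1], [4·p·q + q^2 - 1, 2·p^2 + 2·p·q - 2·q]].
At the point, J = [[-6.000, 15.000], [-4.750, 7.000]] (det J = 29.250).
Solving J·Δ = −F gives Δ = (-2.299, -0.453).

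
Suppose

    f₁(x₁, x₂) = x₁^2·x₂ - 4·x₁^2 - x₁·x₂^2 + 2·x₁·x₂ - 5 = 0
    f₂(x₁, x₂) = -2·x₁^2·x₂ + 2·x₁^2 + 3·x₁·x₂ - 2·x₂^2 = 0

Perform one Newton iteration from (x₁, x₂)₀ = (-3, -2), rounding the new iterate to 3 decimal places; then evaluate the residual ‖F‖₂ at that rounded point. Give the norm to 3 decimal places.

19.723

At (-3, -2): F = (-35.000, 64.000).
Jacobian J = [[2·x₁·x₂ - 8·x₁ - x₂^2 + 2·x₂, x₁^2 - 2·x₁·x₂ + 2·x₁], [-4·x₁·x₂ + 4·x₁ + 3·x₂, -2·x₁^2 + 3·x₁ - 4·x₂]].
At the point, J = [[28.000, -9.000], [-42.000, -19.000]] (det J = -910.000).
Solving J·Δ = −F gives Δ = (1.364, 0.354).
Then the next iterate is (x₁, x₂)₁ = (-1.636, -1.646).
Re-evaluating at (-1.636, -1.646): F = (-10.29334, 16.82395), so ‖F‖₂ = 19.723.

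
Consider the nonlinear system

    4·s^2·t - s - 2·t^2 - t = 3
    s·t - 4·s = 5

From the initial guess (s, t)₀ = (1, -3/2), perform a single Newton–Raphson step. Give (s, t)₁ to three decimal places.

(-1.233, -3.281)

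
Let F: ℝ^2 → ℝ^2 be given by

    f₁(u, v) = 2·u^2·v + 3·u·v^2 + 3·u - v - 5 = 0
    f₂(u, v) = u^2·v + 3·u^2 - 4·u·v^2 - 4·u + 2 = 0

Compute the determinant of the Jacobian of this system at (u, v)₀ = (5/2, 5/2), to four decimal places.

-1971.8125

J = [[4·u·v + 3·v^2 + 3, 2·u^2 + 6·u·v - 1], [2·u·v + 6·u - 4·v^2 - 4, u^2 - 8·u·v]].
At the point, J = [[46.7500, 49.0000], [-1.5000, -43.7500]].
det J = -1971.8125.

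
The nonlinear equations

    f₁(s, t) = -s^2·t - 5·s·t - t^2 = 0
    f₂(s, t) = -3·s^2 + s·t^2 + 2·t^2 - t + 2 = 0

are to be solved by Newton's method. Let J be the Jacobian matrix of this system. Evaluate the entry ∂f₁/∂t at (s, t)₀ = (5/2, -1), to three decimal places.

-16.750

∂f₁/∂t = -s^2 - 5·s - 2·t.
At (5/2, -1) this is -16.750.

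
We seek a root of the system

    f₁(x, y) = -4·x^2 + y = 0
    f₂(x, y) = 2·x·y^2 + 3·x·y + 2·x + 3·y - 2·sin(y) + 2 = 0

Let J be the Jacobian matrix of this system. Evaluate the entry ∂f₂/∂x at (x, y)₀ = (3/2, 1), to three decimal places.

∂f₂/∂x = 2·y^2 + 3·y + 2.
At (3/2, 1) this is 7.000.

7.000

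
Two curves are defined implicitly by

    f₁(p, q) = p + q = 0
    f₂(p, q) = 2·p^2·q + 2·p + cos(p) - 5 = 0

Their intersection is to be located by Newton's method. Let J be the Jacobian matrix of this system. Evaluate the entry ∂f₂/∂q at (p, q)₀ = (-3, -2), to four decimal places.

∂f₂/∂q = 2·p^2.
At (-3, -2) this is 18.0000.

18.0000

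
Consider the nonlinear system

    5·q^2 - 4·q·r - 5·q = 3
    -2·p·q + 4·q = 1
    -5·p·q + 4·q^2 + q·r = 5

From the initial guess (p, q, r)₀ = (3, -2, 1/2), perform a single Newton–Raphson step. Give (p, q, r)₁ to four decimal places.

At (3, -2, 1/2): F = (31.0000, 3.0000, 40.0000).
Jacobian J = [[0, 10·q - 4·r - 5, -4·q], [-2·q, -2·p + 4, 0], [-5·q, -5·p + 8·q + r, q]].
At the point, J = [[0.0000, -27.0000, 8.0000], [4.0000, -2.0000, 0.0000], [10.0000, -30.5000, -2.0000]] (det J = -1032.0000).
Solving J·Δ = −F gives Δ = (-0.1260, 1.2481, 0.3372).
Then the next iterate is (p, q, r)₁ = (2.8740, -0.7519, 0.8372).

(2.8740, -0.7519, 0.8372)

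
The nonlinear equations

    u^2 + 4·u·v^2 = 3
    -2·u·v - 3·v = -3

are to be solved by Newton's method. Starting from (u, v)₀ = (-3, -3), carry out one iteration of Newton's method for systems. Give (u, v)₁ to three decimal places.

At (-3, -3): F = (-102.000, -6.000).
Jacobian J = [[2·u + 4·v^2, 8·u·v], [-2·v, -2·u - 3]].
At the point, J = [[30.000, 72.000], [6.000, 3.000]] (det J = -342.000).
Solving J·Δ = −F gives Δ = (0.368, 1.263).
Then the next iterate is (u, v)₁ = (-2.632, -1.737).

(-2.632, -1.737)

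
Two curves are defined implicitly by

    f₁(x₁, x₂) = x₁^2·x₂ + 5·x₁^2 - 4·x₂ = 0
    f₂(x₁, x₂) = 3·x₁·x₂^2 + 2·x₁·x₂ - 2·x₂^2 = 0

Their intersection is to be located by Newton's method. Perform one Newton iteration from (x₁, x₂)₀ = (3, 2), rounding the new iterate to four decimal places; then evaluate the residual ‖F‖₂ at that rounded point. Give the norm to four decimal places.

18.2746

At (3, 2): F = (55.0000, 40.0000).
Jacobian J = [[2·x₁·x₂ + 10·x₁, x₁^2 - 4], [3·x₂^2 + 2·x₂, 6·x₁·x₂ + 2·x₁ - 4·x₂]].
At the point, J = [[42.0000, 5.0000], [16.0000, 34.0000]] (det J = 1348.0000).
Solving J·Δ = −F gives Δ = (-1.2389, -0.5935).
Then the next iterate is (x₁, x₂)₁ = (1.7611, 1.4065).
Re-evaluating at (1.7611, 1.4065): F = (14.243588, 11.449137), so ‖F‖₂ = 18.2746.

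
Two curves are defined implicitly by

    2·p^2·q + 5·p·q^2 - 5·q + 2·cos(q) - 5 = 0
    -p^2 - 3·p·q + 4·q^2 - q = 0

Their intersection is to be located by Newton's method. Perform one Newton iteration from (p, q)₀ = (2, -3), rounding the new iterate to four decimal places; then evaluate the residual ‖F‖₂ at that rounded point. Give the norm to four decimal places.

At (2, -3): F = (74.020015, 53.0000).
Jacobian J = [[4·p·q + 5·q^2, 2·p^2 + 10·p·q - 2·sin(q) - 5], [-2·p - 3·q, -3·p + 8·q - 1]].
At the point, J = [[21.0000, -56.717760], [5.0000, -31.0000]] (det J = -367.411200).
Solving J·Δ = −F gives Δ = (1.9363, 2.0220).
Then the next iterate is (p, q)₁ = (3.9363, -0.9780).
Re-evaluating at (3.9363, -0.9780): F = (-10.474755, 0.858583), so ‖F‖₂ = 10.5099.

10.5099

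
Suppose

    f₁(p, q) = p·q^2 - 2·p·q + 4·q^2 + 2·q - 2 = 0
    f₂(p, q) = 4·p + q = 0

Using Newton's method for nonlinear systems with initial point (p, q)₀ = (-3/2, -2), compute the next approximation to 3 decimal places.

(0.000, 0.000)

At (-3/2, -2): F = (-2.000, -8.000).
Jacobian J = [[q^2 - 2·q, 2·p·q - 2·p + 8·q + 2], [4, 1]].
At the point, J = [[8.000, -5.000], [4.000, 1.000]] (det J = 28.000).
Solving J·Δ = −F gives Δ = (1.500, 2.000).
Then the next iterate is (p, q)₁ = (0.000, 0.000).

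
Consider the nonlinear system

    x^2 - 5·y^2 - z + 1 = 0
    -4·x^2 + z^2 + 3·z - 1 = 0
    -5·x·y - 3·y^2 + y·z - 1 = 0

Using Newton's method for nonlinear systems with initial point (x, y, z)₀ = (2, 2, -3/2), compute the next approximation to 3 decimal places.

At (2, 2, -3/2): F = (-13.500, -19.250, -36.000).
Jacobian J = [[2·x, -10·y, -1], [-8·x, 0, 2·z + 3], [-5·y, -5·x - 6·y + z, y]].
At the point, J = [[4.000, -20.000, -1.000], [-16.000, 0.000, 0.000], [-10.000, -23.500, 2.000]] (det J = -1016.000).
Solving J·Δ = −F gives Δ = (-1.203, -0.954, 0.772).
Then the next iterate is (x, y, z)₁ = (0.797, 1.046, -0.728).

(0.797, 1.046, -0.728)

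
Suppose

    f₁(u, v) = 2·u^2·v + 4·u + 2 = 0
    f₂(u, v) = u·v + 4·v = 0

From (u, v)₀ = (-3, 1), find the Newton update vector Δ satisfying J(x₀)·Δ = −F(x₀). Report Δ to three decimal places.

(-0.385, -0.615)

At (-3, 1): F = (8.000, 1.000).
Jacobian J = [[4·u·v + 4, 2·u^2], [v, u + 4]].
At the point, J = [[-8.000, 18.000], [1.000, 1.000]] (det J = -26.000).
Solving J·Δ = −F gives Δ = (-0.385, -0.615).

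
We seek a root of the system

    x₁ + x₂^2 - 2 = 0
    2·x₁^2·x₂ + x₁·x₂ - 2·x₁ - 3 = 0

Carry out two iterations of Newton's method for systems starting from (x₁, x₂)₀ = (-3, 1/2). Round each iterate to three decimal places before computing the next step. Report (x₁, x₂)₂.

(1.398, 0.995)

At (-3, 1/2): F = (-4.750, 10.500).
Jacobian J = [[1, 2·x₂], [4·x₁·x₂ + x₂ - 2, 2·x₁^2 + x₁]].
At the point, J = [[1.000, 1.000], [-7.500, 15.000]] (det J = 22.500).
Solving J·Δ = −F gives Δ = (3.633, 1.117).
Then the next iterate is (x₁, x₂)₁ = (0.633, 1.617).
Round to (0.633, 1.617) and repeat: F = (1.24769, -1.94661), J = [[1.000, 3.234], [3.71124, 1.43438]].
Δ = (0.765, -0.622), so (x₁, x₂)₂ = (1.398, 0.995).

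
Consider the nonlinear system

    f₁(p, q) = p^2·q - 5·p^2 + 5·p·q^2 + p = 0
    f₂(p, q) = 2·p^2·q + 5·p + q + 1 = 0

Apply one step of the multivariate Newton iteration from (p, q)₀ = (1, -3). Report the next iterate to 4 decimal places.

At (1, -3): F = (38.0000, -3.0000).
Jacobian J = [[2·p·q - 10·p + 5·q^2 + 1, p^2 + 10·p·q], [4·p·q + 5, 2·p^2 + 1]].
At the point, J = [[30.0000, -29.0000], [-7.0000, 3.0000]] (det J = -113.0000).
Solving J·Δ = −F gives Δ = (0.2389, 1.5575).
Then the next iterate is (p, q)₁ = (1.2389, -1.4425).

(1.2389, -1.4425)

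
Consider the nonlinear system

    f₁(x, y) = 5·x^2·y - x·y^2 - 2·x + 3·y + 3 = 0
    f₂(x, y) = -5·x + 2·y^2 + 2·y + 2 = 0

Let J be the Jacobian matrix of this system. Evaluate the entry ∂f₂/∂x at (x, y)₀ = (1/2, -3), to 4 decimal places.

-5.0000

∂f₂/∂x = -5.
At (1/2, -3) this is -5.0000.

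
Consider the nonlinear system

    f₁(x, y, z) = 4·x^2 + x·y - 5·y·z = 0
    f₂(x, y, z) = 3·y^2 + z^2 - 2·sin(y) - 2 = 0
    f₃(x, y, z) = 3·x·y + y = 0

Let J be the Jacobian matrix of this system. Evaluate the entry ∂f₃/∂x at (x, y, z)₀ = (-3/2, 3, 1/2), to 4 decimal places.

∂f₃/∂x = 3·y.
At (-3/2, 3, 1/2) this is 9.0000.

9.0000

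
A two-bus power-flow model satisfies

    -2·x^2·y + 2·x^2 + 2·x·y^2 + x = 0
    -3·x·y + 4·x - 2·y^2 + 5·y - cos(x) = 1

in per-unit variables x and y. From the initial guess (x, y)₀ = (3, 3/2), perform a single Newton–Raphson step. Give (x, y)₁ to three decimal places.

At (3, 3/2): F = (7.500, 1.48999).
Jacobian J = [[-4·x·y + 4·x + 2·y^2 + 1, -2·x^2 + 4·x·y], [-3·y + sin(x) + 4, -3·x - 4·y + 5]].
At the point, J = [[-0.500, 0.000], [-0.35888, -10.000]] (det J = 5.000).
Solving J·Δ = −F gives Δ = (15.000, -0.389).
Then the next iterate is (x, y)₁ = (18.000, 1.111).

(18.000, 1.111)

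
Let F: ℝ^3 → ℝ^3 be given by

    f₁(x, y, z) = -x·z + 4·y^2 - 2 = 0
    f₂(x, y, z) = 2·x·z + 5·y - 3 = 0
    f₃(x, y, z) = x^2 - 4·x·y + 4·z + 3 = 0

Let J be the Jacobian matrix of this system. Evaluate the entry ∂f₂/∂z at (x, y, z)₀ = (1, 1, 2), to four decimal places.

2.0000

∂f₂/∂z = 2·x.
At (1, 1, 2) this is 2.0000.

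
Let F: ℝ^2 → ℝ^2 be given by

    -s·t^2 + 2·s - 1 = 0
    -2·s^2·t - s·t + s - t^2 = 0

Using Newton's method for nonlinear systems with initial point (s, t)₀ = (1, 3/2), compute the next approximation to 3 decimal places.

At (1, 3/2): F = (-1.250, -5.750).
Jacobian J = [[-t^2 + 2, -2·s·t], [-4·s·t - t + 1, -2·s^2 - s - 2·t]].
At the point, J = [[-0.250, -3.000], [-6.500, -6.000]] (det J = -18.000).
Solving J·Δ = −F gives Δ = (-0.542, -0.372).
Then the next iterate is (s, t)₁ = (0.458, 1.128).

(0.458, 1.128)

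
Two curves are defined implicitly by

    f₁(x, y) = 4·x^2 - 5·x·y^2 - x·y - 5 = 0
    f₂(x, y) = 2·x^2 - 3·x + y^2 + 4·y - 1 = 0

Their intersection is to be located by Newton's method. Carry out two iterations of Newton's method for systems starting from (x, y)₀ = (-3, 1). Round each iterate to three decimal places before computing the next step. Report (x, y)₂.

At (-3, 1): F = (49.000, 31.000).
Jacobian J = [[8·x - 5·y^2 - y, -10·x·y - x], [4·x - 3, 2·y + 4]].
At the point, J = [[-30.000, 33.000], [-15.000, 6.000]] (det J = 315.000).
Solving J·Δ = −F gives Δ = (2.314, 0.619).
Then the next iterate is (x, y)₁ = (-0.686, 1.619).
Round to (-0.686, 1.619) and repeat: F = (6.98360, 11.09635), J = [[-20.21280, 11.79234], [-5.744, 7.238]].
Δ = (-1.022, -2.344), so (x, y)₂ = (-1.708, -0.725).

(-1.708, -0.725)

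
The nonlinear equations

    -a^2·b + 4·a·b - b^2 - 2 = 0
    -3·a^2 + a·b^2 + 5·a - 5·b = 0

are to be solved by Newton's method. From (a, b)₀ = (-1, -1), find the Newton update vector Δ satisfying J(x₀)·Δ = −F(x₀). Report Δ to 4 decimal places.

(0.3333, 0.0000)

At (-1, -1): F = (2.0000, -4.0000).
Jacobian J = [[-2·a·b + 4·b, -a^2 + 4·a - 2·b], [-6·a + b^2 + 5, 2·a·b - 5]].
At the point, J = [[-6.0000, -3.0000], [12.0000, -3.0000]] (det J = 54.0000).
Solving J·Δ = −F gives Δ = (0.3333, 0.0000).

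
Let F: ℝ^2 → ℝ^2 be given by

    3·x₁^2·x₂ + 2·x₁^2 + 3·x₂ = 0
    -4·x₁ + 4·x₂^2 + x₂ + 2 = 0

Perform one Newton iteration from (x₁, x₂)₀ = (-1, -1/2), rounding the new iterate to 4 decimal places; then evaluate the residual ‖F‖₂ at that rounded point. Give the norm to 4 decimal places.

At (-1, -1/2): F = (-1.0000, 6.5000).
Jacobian J = [[6·x₁·x₂ + 4·x₁, 3·x₁^2 + 3], [-4, 8·x₂ + 1]].
At the point, J = [[-1.0000, 6.0000], [-4.0000, -3.0000]] (det J = 27.0000).
Solving J·Δ = −F gives Δ = (1.3333, 0.3889).
Then the next iterate is (x₁, x₂)₁ = (0.3333, -0.1111).
Re-evaluating at (0.3333, -0.1111): F = (-0.148148, 0.605073), so ‖F‖₂ = 0.6229.

0.6229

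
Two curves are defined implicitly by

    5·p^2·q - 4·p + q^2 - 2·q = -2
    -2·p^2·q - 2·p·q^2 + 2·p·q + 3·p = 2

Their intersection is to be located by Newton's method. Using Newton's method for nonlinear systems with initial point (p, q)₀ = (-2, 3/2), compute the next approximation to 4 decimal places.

(-0.7407, 1.6698)

At (-2, 3/2): F = (39.2500, -17.0000).
Jacobian J = [[10·p·q - 4, 5·p^2 + 2·q - 2], [-4·p·q - 2·q^2 + 2·q + 3, -2·p^2 - 4·p·q + 2·p]].
At the point, J = [[-34.0000, 21.0000], [13.5000, 0.0000]] (det J = -283.5000).
Solving J·Δ = −F gives Δ = (1.2593, 0.1698).
Then the next iterate is (p, q)₁ = (-0.7407, 1.6698).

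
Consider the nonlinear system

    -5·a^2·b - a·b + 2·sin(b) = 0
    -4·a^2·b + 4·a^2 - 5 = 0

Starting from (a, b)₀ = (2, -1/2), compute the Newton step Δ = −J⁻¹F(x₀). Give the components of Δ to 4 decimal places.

(-0.7047, 0.1305)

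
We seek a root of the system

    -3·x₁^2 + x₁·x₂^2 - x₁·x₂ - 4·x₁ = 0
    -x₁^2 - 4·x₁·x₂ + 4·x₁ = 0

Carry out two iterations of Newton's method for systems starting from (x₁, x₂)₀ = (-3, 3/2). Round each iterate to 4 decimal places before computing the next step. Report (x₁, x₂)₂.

At (-3, 3/2): F = (-17.2500, -3.0000).
Jacobian J = [[-6·x₁ + x₂^2 - x₂ - 4, 2·x₁·x₂ - x₁], [-2·x₁ - 4·x₂ + 4, -4·x₁]].
At the point, J = [[14.7500, -6.0000], [4.0000, 12.0000]] (det J = 201.0000).
Solving J·Δ = −F gives Δ = (1.1194, -0.1231).
Then the next iterate is (x₁, x₂)₁ = (-1.8806, 1.3769).
Round to (-1.8806, 1.3769) and repeat: F = (-4.063513, -0.701464), J = [[7.802554, -3.298196], [2.2536, 7.5224]].
Δ = (0.4972, -0.0557), so (x₁, x₂)₂ = (-1.3834, 1.3212).

(-1.3834, 1.3212)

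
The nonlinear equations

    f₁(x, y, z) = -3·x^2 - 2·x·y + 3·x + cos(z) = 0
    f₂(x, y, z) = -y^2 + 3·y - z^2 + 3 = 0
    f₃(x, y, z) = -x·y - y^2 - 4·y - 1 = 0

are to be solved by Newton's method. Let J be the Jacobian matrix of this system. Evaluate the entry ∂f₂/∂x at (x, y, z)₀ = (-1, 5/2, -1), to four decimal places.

0.0000

∂f₂/∂x = 0.
At (-1, 5/2, -1) this is 0.0000.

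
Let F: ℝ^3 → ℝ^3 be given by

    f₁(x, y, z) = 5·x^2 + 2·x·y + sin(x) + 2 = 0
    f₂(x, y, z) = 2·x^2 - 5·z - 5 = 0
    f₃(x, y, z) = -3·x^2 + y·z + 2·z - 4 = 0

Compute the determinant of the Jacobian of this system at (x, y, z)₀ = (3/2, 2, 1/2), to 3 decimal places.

110.677

J = [[10·x + 2·y + cos(x), 2·x, 0], [4·x, 0, -5], [-6·x, z, y + 2]].
At the point, J = [[19.07074, 3.000, 0.000], [6.000, 0.000, -5.000], [-9.000, 0.500, 4.000]].
det J = 110.677.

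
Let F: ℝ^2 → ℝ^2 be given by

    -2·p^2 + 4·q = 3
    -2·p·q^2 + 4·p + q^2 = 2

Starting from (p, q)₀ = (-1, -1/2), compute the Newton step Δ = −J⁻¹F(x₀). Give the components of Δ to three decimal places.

At (-1, -1/2): F = (-7.000, -5.250).
Jacobian J = [[-4·p, 4], [-2·q^2 + 4, -4·p·q + 2·q]].
At the point, J = [[4.000, 4.000], [3.500, -3.000]] (det J = -26.000).
Solving J·Δ = −F gives Δ = (1.615, 0.135).

(1.615, 0.135)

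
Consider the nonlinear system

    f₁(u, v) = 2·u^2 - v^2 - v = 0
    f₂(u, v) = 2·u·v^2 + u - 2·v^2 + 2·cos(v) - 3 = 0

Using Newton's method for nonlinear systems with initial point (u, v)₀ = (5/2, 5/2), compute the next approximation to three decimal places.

(1.808, 1.971)

At (5/2, 5/2): F = (3.750, 16.64771).
Jacobian J = [[4·u, -2·v - 1], [2·v^2 + 1, 4·u·v - 4·v - 2·sin(v)]].
At the point, J = [[10.000, -6.000], [13.500, 13.80306]] (det J = 219.03056).
Solving J·Δ = −F gives Δ = (-0.692, -0.529).
Then the next iterate is (u, v)₁ = (1.808, 1.971).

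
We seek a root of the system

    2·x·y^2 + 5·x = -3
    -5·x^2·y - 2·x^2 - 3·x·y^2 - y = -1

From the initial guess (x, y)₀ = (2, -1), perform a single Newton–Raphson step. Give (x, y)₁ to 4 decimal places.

(11.8889, 9.7778)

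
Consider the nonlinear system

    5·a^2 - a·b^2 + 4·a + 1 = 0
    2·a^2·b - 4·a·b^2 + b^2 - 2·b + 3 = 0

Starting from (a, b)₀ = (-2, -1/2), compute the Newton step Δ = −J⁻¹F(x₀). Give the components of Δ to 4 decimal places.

At (-2, -1/2): F = (13.5000, 2.2500).
Jacobian J = [[10·a - b^2 + 4, -2·a·b], [4·a·b - 4·b^2, 2·a^2 - 8·a·b + 2·b - 2]].
At the point, J = [[-16.2500, -2.0000], [3.0000, -3.0000]] (det J = 54.7500).
Solving J·Δ = −F gives Δ = (0.6575, 1.4075).

(0.6575, 1.4075)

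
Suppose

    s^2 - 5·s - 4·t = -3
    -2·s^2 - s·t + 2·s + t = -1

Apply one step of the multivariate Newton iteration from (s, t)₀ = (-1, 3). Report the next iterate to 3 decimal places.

At (-1, 3): F = (-3.000, 3.000).
Jacobian J = [[2·s - 5, -4], [-4·s - t + 2, -s + 1]].
At the point, J = [[-7.000, -4.000], [3.000, 2.000]] (det J = -2.000).
Solving J·Δ = −F gives Δ = (3.000, -6.000).
Then the next iterate is (s, t)₁ = (2.000, -3.000).

(2.000, -3.000)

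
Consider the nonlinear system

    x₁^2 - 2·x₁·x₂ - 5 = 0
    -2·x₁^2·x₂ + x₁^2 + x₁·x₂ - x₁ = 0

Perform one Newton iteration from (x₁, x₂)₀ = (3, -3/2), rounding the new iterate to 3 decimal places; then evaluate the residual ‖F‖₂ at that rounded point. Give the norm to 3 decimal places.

23.218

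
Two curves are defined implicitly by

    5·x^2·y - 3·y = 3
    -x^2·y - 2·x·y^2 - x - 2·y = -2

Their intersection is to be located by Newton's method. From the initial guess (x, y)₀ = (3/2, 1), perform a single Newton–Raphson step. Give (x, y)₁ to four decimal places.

At (3/2, 1): F = (5.2500, -6.7500).
Jacobian J = [[10·x·y, 5·x^2 - 3], [-2·x·y - 2·y^2 - 1, -x^2 - 4·x·y - 2]].
At the point, J = [[15.0000, 8.2500], [-6.0000, -10.2500]] (det J = -104.2500).
Solving J·Δ = −F gives Δ = (0.0180, -0.6691).
Then the next iterate is (x, y)₁ = (1.5180, 0.3309).

(1.5180, 0.3309)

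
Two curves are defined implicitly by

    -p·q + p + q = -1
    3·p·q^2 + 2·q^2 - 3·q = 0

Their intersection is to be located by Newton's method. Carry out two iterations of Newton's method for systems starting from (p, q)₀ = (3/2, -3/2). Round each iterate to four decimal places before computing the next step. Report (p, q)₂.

(-0.1739, -0.4974)

At (3/2, -3/2): F = (3.2500, 19.1250).
Jacobian J = [[-q + 1, -p + 1], [3·q^2, 6·p·q + 4·q - 3]].
At the point, J = [[2.5000, -0.5000], [6.7500, -22.5000]] (det J = -52.8750).
Solving J·Δ = −F gives Δ = (-1.2021, 0.4894).
Then the next iterate is (p, q)₁ = (0.2979, -1.0106).
Round to (0.2979, -1.0106) and repeat: F = (0.588358, 5.987172), J = [[2.0106, 0.7021], [3.063937, -8.848746]].
Δ = (-0.4718, 0.5132), so (p, q)₂ = (-0.1739, -0.4974).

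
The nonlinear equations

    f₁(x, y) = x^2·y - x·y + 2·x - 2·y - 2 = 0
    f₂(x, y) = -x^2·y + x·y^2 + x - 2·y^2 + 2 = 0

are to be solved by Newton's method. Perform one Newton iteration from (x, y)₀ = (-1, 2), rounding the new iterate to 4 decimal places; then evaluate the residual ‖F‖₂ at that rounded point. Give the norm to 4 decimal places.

5.0335

At (-1, 2): F = (-4.0000, -13.0000).
Jacobian J = [[2·x·y - y + 2, x^2 - x - 2], [-2·x·y + y^2 + 1, -x^2 + 2·x·y - 4·y]].
At the point, J = [[-4.0000, 0.0000], [9.0000, -13.0000]] (det J = 52.0000).
Solving J·Δ = −F gives Δ = (-1.0000, -1.6923).
Then the next iterate is (x, y)₁ = (-2.0000, 0.3077).
Re-evaluating at (-2.0000, 0.3077): F = (-4.7692, -1.609517), so ‖F‖₂ = 5.0335.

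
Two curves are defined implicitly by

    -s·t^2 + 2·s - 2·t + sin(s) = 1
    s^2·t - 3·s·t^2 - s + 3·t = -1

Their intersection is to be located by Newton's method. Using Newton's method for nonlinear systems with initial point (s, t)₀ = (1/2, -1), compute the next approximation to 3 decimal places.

At (1/2, -1): F = (1.97943, -4.250).
Jacobian J = [[-t^2 + cos(s) + 2, -2·s·t - 2], [2·s·t - 3·t^2 - 1, s^2 - 6·s·t + 3]].
At the point, J = [[1.87758, -1.000], [-5.000, 6.250]] (det J = 6.73489).
Solving J·Δ = −F gives Δ = (-1.206, -0.285).
Then the next iterate is (s, t)₁ = (-0.706, -1.285).

(-0.706, -1.285)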